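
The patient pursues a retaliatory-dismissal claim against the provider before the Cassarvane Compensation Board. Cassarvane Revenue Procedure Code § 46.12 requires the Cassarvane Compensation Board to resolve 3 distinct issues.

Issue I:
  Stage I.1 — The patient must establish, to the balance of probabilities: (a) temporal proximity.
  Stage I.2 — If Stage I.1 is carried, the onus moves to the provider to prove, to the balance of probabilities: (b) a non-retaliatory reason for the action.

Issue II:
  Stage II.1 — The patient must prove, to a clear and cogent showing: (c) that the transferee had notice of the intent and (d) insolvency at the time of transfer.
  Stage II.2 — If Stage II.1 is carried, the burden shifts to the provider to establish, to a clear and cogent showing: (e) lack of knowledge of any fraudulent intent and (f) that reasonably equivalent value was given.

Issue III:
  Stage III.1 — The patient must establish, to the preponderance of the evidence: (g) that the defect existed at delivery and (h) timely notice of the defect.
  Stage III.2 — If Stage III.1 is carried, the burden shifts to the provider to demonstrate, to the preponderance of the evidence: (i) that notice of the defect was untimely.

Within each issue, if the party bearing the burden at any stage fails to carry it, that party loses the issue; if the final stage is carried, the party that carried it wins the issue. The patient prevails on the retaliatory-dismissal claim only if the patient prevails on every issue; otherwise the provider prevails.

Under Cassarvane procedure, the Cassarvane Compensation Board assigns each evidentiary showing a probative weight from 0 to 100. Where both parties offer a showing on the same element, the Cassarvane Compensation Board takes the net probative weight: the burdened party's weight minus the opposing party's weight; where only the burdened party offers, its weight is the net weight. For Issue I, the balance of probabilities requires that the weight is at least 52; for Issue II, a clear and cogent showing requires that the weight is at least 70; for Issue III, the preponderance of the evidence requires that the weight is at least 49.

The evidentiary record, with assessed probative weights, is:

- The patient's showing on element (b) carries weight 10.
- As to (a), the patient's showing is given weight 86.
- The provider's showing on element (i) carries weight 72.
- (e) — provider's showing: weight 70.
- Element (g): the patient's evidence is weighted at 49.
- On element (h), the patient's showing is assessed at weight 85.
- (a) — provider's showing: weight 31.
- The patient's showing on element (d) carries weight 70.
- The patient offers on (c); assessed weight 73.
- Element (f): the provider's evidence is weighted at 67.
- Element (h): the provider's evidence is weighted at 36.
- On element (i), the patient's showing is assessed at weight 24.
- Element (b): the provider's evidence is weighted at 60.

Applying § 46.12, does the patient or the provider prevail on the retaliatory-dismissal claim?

patient

— Issue I —
Stage I.1 — burden on patient; standard: the balance of probabilities (weight is at least 52).
    (a): 86 − 31 = 55 ≥ 52 [met]
  Stage I.1 is satisfied; the onus moves to the provider.
Stage I.2 — burden on provider; standard: the balance of probabilities (weight is at least 52).
    (b): 60 − 10 = 50 < 52 [not met]
  The provider does not carry Stage I.2.
The patient prevails on this issue.
— Issue II —
At Stage II.1 the patient must meet a clear and cogent showing (weight is at least 70): on (c) the weight is 73, which does reach 70, so (c) meets the standard; on (d) the weight is 70, which does reach 70, so (d) meets the standard.
  Stage II.1 is satisfied; the onus moves to the provider.
At Stage II.2 the provider must meet a clear and cogent showing (weight is at least 70): on (e) the weight is 70, which does reach 70, so (e) meets the standard; on (f) the weight is 67, which does not reach 70, so (f) does not meet the standard.
  Not every element is met, so the provider fails to carry Stage II.2.
The analysis ends at Stage II.2; the patient prevails on this issue.
— Issue III —
Stage III.1 — burden on patient; standard: the preponderance of the evidence (weight is at least 49).
    (g): 49 ≥ 49 [met]
    (h): 85 − 36 = 49 ≥ 49 [met]
  All elements met. The burden passes to the provider.
Stage III.2 — burden on provider; standard: the preponderance of the evidence (weight is at least 49).
    (i): 72 − 24 = 48 < 49 [not met]
  Stage III.2 not carried; the provider fails its burden.
So the patient prevails on this issue.
Per-issue: Issue I → patient; Issue II → patient; Issue III → patient. The patient must prevail on every issue; overall, the patient prevails.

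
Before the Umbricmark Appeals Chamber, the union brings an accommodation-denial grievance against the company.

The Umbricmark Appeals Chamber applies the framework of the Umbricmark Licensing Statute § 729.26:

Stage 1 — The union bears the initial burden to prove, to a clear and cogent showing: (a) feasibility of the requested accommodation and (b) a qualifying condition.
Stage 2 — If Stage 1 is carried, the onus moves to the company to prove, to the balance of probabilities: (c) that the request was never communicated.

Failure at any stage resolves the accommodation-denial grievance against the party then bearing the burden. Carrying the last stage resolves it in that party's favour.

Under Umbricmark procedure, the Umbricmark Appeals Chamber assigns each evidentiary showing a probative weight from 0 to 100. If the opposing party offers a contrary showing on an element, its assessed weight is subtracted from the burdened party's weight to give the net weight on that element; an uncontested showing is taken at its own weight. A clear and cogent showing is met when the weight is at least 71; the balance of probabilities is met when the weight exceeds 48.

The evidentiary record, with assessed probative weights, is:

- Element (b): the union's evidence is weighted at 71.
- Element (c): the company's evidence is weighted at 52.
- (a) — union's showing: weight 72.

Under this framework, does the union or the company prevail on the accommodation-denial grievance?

Stage 1 (union, a clear and cogent showing, weight is at least 71): (a) 72 ≥ 71 — meets; (b) 71 ≥ 71 — meets.
  Stage 1 is satisfied; the onus moves to the company.
Stage 2 (company, the balance of probabilities, weight exceeds 48): (c) 52 > 48 — meets.
  Stage 2 carried; the final stage is satisfied.
All stages carried — the company prevails.

company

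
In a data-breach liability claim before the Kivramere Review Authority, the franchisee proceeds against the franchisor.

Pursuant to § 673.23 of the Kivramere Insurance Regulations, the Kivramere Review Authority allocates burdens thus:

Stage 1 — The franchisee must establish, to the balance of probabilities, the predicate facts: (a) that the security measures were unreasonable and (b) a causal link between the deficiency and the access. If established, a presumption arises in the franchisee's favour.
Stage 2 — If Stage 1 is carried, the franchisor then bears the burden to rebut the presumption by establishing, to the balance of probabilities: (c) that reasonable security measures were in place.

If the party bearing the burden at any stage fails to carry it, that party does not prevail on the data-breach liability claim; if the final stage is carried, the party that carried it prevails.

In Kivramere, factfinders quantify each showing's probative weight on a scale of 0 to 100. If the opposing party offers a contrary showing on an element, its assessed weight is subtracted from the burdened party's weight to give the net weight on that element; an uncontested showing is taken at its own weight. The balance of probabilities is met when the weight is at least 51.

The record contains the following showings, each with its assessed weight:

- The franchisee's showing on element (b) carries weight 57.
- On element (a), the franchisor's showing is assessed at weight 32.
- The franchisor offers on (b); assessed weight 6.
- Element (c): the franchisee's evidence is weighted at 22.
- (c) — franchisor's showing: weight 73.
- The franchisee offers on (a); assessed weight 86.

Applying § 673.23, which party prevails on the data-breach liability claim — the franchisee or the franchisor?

Stage 1 (franchisee, the balance of probabilities, weight is at least 51): (a) net 86−32=54 ≥ 51 — meets; (b) net 57−6=51 ≥ 51 — meets.
  All elements met. The burden passes to the franchisor.
Stage 2 (franchisor, the balance of probabilities, weight is at least 51): (c) net 73−22=51 ≥ 51 — meets.
  The franchisor carries the last stage.
All stages carried — the franchisor prevails.

franchisor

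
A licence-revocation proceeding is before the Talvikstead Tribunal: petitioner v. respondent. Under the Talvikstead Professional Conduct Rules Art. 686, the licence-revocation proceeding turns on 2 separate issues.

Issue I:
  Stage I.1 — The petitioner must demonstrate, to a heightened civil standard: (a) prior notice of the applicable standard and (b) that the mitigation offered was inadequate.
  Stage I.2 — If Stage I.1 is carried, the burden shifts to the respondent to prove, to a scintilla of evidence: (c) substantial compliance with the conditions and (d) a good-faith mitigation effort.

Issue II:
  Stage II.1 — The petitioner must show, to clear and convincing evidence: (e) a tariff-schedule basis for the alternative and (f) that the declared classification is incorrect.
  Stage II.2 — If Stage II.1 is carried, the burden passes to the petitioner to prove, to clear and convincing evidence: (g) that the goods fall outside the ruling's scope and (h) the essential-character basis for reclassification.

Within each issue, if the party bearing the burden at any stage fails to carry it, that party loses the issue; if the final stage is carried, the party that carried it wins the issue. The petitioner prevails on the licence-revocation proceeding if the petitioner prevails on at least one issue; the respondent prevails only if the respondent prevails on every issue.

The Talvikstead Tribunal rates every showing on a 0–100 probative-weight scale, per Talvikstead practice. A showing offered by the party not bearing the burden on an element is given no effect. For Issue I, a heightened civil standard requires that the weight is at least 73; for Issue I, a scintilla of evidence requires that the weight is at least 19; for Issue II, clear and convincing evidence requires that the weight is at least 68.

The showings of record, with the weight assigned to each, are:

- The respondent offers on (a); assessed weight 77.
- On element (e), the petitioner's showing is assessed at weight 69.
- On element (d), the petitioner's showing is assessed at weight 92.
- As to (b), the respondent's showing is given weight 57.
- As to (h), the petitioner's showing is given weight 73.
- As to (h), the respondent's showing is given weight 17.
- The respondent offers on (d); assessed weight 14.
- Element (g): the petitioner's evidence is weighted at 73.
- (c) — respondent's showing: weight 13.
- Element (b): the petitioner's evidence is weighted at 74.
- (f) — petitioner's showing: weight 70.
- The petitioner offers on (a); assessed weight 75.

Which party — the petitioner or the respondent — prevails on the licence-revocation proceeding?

petitioner

— Issue I —
Stage I.1 (petitioner, a heightened civil standard, weight is at least 73): (a) 75 (respondent's 77 disregarded) ≥ 73 — meets; (b) 74 (respondent's 57 disregarded) ≥ 73 — meets.
  Stage I.1 is satisfied; the onus moves to the respondent.
Stage I.2 (respondent, a scintilla of evidence, weight is at least 19): (c) 13 < 19 — fails; (d) 14 (petitioner's 92 disregarded) < 19 — fails.
  Stage I.2 not carried; the respondent fails its burden.
The analysis ends at Stage I.2; the petitioner prevails on this issue.
— Issue II —
At Stage II.1 the petitioner must meet clear and convincing evidence (weight is at least 68): on (e) the weight is 69, which does reach 68, so (e) meets the standard; on (f) the weight is 70, which does reach 68, so (f) meets the standard.
  Stage II.1 carried; the burden remains with the petitioner.
At Stage II.2 the petitioner must meet clear and convincing evidence (weight is at least 68): on (g) the weight is 73, which does reach 68, so (g) meets the standard; on (h) the weight is 73 (the respondent's 17 is given no effect), ≥ 68, so (h) meets the standard.
  Stage II.2 carried; the final stage is satisfied.
Every stage carried; the petitioner prevails on this issue.
Per-issue: Issue I → petitioner; Issue II → petitioner. The petitioner must prevail on at least one issue; overall, the petitioner prevails.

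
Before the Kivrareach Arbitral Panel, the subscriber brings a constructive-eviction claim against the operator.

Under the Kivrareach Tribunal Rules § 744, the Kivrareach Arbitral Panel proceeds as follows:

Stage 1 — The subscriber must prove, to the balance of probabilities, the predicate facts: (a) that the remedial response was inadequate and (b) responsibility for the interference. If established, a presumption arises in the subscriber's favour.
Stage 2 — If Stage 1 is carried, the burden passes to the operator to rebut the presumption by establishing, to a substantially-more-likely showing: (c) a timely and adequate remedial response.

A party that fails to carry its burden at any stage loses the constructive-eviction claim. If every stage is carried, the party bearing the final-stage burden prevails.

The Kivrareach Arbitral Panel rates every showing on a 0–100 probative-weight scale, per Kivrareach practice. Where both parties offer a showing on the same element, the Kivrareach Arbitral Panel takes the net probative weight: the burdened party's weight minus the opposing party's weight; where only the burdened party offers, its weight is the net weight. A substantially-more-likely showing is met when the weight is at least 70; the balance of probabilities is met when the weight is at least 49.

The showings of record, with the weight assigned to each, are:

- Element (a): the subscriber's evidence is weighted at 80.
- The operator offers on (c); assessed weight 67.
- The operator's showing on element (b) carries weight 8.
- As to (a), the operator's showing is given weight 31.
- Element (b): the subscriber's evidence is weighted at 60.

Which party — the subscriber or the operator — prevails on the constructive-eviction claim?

At Stage 1 the subscriber must meet the balance of probabilities (weight is at least 49): on (a) the weight is 80 less the opposing 31 gives net 49, ≥ 49, so (a) meets the standard; on (b) the weight is 60 less the opposing 8 gives net 52, which does reach 49, so (b) meets the standard.
  All elements met. The burden passes to the operator.
At Stage 2 the operator must meet a substantially-more-likely showing (weight is at least 70): on (c) the weight is 67, < 70, so (c) does not meet the standard.
  Not every element is met, so the operator fails to carry Stage 2.
So the subscriber prevails.

subscriber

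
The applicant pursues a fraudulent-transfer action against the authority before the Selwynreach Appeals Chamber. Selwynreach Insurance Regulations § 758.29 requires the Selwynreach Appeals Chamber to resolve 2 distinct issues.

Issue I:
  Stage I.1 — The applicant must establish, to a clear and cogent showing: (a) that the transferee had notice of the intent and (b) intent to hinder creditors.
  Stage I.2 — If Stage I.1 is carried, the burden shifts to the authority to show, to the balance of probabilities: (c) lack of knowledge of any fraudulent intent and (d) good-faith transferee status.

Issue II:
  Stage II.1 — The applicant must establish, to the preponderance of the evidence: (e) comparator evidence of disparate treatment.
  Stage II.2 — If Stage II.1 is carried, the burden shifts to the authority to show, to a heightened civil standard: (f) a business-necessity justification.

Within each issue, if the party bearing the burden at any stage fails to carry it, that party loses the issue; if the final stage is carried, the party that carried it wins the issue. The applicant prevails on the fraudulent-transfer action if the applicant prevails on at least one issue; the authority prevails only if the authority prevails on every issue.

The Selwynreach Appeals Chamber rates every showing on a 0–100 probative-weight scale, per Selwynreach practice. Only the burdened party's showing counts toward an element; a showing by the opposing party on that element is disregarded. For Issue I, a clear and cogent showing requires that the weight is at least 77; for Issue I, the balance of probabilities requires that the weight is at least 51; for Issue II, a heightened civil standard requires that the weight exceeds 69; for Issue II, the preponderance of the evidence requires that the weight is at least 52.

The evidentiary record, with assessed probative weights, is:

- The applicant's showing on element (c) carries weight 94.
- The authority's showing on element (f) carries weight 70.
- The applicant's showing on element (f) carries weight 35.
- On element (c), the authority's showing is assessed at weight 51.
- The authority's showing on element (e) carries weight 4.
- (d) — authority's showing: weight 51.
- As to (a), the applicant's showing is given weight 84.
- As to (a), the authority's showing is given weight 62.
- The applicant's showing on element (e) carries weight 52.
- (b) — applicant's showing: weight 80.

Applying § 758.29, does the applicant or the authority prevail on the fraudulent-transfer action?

authority

— Issue I —
At Stage I.1 the applicant must meet a clear and cogent showing (weight is at least 77): on (a) the weight is 84 (the authority's 62 is given no effect), which does reach 77, so (a) meets the standard; on (b) the weight is 80, ≥ 77, so (b) meets the standard.
  Stage I.1 is satisfied; the onus moves to the authority.
At Stage I.2 the authority must meet the balance of probabilities (weight is at least 51): on (c) the weight is 51 (the applicant's 94 is given no effect), ≥ 51, so (c) meets the standard; on (d) the weight is 51, which does reach 51, so (d) meets the standard.
  All elements met at the final stage.
Every stage carried; the authority prevails on this issue.
— Issue II —
At Stage II.1 the applicant must meet the preponderance of the evidence (weight is at least 52): on (e) the weight is 52 (the authority's 4 is given no effect), ≥ 52, so (e) meets the standard.
  The applicant carries Stage II.1; the authority now bears the burden.
At Stage II.2 the authority must meet a heightened civil standard (weight exceeds 69): on (f) the weight is 70 (the applicant's 35 is given no effect), > 69, so (f) meets the standard.
  All elements met at the final stage.
All stages carried — the authority prevails on this issue.
Per-issue: Issue I → authority; Issue II → authority. The applicant must prevail on at least one issue; overall, the authority prevails.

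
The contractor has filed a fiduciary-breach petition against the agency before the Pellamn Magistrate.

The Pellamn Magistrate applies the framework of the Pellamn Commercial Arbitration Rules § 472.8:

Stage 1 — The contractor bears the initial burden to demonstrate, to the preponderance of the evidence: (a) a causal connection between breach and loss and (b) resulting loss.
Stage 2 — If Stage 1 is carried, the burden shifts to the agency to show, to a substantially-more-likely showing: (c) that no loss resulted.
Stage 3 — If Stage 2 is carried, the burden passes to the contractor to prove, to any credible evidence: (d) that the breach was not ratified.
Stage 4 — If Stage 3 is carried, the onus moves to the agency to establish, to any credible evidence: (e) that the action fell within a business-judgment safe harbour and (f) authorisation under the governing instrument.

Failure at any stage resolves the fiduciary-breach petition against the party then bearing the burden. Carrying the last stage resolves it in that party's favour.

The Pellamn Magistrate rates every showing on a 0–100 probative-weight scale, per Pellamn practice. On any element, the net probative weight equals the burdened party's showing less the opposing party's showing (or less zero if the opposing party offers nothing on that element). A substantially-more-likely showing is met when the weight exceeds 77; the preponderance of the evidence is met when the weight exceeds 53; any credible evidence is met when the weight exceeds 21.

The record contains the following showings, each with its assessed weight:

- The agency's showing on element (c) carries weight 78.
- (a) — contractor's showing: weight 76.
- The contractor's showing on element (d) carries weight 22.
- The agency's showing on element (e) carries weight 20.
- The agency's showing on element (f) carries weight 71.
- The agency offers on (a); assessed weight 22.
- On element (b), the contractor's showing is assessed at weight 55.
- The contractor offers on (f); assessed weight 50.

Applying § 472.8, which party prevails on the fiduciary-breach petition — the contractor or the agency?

Stage 1 (contractor, the preponderance of the evidence, weight exceeds 53): (a) net 76−22=54 > 53 — meets; (b) 55 > 53 — meets.
  The contractor carries Stage 1; the agency now bears the burden.
Stage 2 (agency, a substantially-more-likely showing, weight exceeds 77): (c) 78 > 77 — meets.
  Stage 2 carried; the burden shifts to the contractor.
Stage 3 (contractor, any credible evidence, weight exceeds 21): (d) 22 > 21 — meets.
  Stage 3 is satisfied; the onus moves to the agency.
Stage 4 (agency, any credible evidence, weight exceeds 21): (e) 20 ≤ 21 — fails; (f) net 71−50=21 ≤ 21 — fails.
  The agency does not carry Stage 4.
The contractor prevails.

contractor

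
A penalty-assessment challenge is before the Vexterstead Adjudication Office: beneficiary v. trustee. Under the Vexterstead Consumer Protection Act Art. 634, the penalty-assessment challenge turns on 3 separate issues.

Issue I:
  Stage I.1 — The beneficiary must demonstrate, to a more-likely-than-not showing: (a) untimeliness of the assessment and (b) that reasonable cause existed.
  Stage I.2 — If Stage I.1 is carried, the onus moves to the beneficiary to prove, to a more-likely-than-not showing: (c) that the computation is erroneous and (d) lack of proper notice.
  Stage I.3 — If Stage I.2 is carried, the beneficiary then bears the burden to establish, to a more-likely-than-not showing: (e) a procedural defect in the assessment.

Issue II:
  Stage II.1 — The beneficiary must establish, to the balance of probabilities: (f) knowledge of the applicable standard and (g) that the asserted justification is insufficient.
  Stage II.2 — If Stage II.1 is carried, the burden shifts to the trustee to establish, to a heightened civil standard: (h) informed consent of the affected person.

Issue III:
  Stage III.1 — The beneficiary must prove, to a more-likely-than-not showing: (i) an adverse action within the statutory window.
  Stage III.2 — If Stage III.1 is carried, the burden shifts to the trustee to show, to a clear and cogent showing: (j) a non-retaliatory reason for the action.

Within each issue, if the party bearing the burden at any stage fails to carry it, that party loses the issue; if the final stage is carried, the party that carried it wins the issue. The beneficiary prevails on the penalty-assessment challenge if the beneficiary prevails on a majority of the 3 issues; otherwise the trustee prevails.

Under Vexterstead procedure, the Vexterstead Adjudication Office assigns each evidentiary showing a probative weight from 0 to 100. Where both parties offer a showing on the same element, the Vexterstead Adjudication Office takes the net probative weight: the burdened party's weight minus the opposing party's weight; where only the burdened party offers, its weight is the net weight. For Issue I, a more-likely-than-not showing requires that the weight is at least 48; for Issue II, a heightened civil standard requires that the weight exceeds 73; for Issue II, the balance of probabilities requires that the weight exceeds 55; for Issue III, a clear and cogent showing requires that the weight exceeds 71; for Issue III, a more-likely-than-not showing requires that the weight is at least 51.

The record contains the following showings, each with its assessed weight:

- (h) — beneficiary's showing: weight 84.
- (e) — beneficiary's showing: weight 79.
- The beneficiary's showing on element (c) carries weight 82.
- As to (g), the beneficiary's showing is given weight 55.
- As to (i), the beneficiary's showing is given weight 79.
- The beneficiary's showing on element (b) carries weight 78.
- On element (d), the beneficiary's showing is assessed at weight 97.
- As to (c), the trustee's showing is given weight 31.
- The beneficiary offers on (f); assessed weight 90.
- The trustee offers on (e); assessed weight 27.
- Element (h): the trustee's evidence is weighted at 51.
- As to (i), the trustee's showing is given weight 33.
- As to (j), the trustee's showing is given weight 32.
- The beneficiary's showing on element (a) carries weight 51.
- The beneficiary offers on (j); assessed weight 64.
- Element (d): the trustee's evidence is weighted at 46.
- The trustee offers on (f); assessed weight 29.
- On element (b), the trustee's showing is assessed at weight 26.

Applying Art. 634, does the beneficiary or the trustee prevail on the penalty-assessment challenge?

trustee

— Issue I —
Stage I.1 — burden on beneficiary; standard: a more-likely-than-not showing (weight is at least 48).
    (a): 51 ≥ 48 [met]
    (b): 78 − 26 = 52 ≥ 48 [met]
  Stage I.1 carried; the burden remains with the beneficiary.
Stage I.2 — burden on beneficiary; standard: a more-likely-than-not showing (weight is at least 48).
    (c): 82 − 31 = 51 ≥ 48 [met]
    (d): 97 − 46 = 51 ≥ 48 [met]
  Stage I.2 carried; the burden remains with the beneficiary.
Stage I.3 — burden on beneficiary; standard: a more-likely-than-not showing (weight is at least 48).
    (e): 79 − 27 = 52 ≥ 48 [met]
  The beneficiary carries the last stage.
With every stage satisfied, the beneficiary prevails on this issue.
— Issue II —
Stage II.1 (beneficiary, the balance of probabilities, weight exceeds 55): (f) net 90−29=61 > 55 — meets; (g) 55 ≤ 55 — fails.
  Stage II.1 not carried; the beneficiary fails its burden.
The analysis ends at Stage II.1; the trustee prevails on this issue.
— Issue III —
At Stage III.1 the beneficiary must meet a more-likely-than-not showing (weight is at least 51): on (i) the weight is 79 less the opposing 33 gives net 46, < 51, so (i) does not meet the standard.
  The beneficiary does not carry Stage III.1.
The trustee prevails on this issue.
Per-issue: Issue I → beneficiary; Issue II → trustee; Issue III → trustee. The beneficiary must prevail on a majority of issues; overall, the trustee prevails.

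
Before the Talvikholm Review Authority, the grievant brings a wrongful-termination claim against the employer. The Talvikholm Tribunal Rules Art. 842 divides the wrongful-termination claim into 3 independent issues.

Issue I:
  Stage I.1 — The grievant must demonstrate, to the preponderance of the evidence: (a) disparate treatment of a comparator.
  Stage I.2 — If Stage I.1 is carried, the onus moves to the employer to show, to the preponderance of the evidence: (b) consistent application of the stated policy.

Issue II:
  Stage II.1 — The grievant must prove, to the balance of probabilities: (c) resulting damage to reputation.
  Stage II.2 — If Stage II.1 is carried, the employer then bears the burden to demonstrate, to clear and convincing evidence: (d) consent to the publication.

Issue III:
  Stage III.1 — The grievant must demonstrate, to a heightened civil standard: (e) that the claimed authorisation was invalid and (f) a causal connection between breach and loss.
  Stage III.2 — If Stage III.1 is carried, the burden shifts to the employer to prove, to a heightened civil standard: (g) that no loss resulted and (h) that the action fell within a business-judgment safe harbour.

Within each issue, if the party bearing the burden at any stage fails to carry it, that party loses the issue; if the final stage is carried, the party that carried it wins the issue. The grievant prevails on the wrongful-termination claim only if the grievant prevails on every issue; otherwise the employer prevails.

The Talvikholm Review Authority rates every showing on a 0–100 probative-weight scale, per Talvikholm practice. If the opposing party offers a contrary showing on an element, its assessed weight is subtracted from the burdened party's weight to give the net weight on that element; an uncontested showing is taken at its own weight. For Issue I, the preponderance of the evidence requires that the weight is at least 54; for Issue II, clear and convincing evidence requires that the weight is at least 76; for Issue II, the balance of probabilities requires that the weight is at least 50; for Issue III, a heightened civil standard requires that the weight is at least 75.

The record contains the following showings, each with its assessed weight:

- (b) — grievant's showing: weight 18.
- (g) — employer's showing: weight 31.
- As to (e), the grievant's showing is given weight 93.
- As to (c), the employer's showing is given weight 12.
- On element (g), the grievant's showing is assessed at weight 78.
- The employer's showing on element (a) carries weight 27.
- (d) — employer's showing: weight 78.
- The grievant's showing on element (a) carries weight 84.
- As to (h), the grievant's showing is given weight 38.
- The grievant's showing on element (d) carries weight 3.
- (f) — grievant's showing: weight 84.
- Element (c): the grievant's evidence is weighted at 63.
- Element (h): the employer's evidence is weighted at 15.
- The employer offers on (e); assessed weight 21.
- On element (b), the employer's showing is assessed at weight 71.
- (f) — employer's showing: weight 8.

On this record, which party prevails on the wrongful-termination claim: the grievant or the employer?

— Issue I —
At Stage I.1 the grievant must meet the preponderance of the evidence (weight is at least 54): on (a) the weight is 84 less the opposing 27 gives net 57, which does reach 54, so (a) meets the standard.
  The grievant carries Stage I.1; the employer now bears the burden.
At Stage I.2 the employer must meet the preponderance of the evidence (weight is at least 54): on (b) the weight is 71 less the opposing 18 gives net 53, < 54, so (b) does not meet the standard.
  Not every element is met, so the employer fails to carry Stage I.2.
The grievant prevails on this issue.
— Issue II —
At Stage II.1 the grievant must meet the balance of probabilities (weight is at least 50): on (c) the weight is 63 less the opposing 12 gives net 51, ≥ 50, so (c) meets the standard.
  Stage II.1 carried; the burden shifts to the employer.
At Stage II.2 the employer must meet clear and convincing evidence (weight is at least 76): on (d) the weight is 78 less the opposing 3 gives net 75, which does not reach 76, so (d) does not meet the standard.
  The employer does not carry Stage II.2.
The grievant prevails on this issue.
— Issue III —
Stage III.1 (grievant, a heightened civil standard, weight is at least 75): (e) net 93−21=72 < 75 — fails; (f) net 84−8=76 ≥ 75 — meets.
  Not every element is met, so the grievant fails to carry Stage III.1.
The employer prevails on this issue.
Per-issue: Issue I → grievant; Issue II → grievant; Issue III → employer. The grievant must prevail on every issue; overall, the employer prevails.

employer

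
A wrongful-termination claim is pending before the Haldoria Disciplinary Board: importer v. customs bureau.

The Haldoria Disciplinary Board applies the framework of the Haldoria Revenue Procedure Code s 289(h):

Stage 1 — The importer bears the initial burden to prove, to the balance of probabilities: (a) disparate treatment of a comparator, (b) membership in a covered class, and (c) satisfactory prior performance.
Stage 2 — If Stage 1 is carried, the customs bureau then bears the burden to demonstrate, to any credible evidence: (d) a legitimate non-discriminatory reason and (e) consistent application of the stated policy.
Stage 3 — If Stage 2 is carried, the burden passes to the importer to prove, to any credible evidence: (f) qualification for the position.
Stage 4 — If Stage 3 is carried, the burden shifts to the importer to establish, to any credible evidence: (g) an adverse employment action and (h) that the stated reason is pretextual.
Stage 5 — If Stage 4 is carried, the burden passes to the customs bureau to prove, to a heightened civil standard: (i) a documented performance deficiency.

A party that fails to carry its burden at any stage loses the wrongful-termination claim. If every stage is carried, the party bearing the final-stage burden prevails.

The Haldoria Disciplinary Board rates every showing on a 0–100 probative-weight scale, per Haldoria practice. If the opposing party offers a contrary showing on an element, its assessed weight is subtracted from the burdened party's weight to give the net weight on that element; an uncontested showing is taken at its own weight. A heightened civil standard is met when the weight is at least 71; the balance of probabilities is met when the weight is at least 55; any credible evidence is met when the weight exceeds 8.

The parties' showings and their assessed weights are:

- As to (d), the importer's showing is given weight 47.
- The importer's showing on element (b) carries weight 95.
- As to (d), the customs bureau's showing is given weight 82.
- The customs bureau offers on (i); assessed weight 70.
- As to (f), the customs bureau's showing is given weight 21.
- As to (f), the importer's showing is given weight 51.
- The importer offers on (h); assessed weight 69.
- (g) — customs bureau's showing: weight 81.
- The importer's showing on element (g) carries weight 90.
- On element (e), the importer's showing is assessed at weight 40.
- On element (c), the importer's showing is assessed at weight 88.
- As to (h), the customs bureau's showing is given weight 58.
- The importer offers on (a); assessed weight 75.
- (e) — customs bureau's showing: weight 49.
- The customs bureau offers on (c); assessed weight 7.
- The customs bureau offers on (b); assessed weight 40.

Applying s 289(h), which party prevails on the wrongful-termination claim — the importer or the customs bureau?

At Stage 1 the importer must meet the balance of probabilities (weight is at least 55): on (a) the weight is 75, which does reach 55, so (a) meets the standard; on (b) the weight is 95 less the opposing 40 gives net 55, ≥ 55, so (b) meets the standard; on (c) the weight is 88 less the opposing 7 gives net 81, which does reach 55, so (c) meets the standard.
  The importer carries Stage 1; the customs bureau now bears the burden.
At Stage 2 the customs bureau must meet any credible evidence (weight exceeds 8): on (d) the weight is 82 less the opposing 47 gives net 35, > 8, so (d) meets the standard; on (e) the weight is 49 less the opposing 40 gives net 9, > 8, so (e) meets the standard.
  All elements met. The burden passes to the importer.
At Stage 3 the importer must meet any credible evidence (weight exceeds 8): on (f) the weight is 51 less the opposing 21 gives net 30, which does exceed 8, so (f) meets the standard.
  Stage 3 is satisfied; the importer continues to bear the burden.
At Stage 4 the importer must meet any credible evidence (weight exceeds 8): on (g) the weight is 90 less the opposing 81 gives net 9, which does exceed 8, so (g) meets the standard; on (h) the weight is 69 less the opposing 58 gives net 11, which does exceed 8, so (h) meets the standard.
  The importer carries Stage 4; the customs bureau now bears the burden.
At Stage 5 the customs bureau must meet a heightened civil standard (weight is at least 71): on (i) the weight is 70, < 71, so (i) does not meet the standard.
  The customs bureau does not carry Stage 5.
So the importer prevails.

importer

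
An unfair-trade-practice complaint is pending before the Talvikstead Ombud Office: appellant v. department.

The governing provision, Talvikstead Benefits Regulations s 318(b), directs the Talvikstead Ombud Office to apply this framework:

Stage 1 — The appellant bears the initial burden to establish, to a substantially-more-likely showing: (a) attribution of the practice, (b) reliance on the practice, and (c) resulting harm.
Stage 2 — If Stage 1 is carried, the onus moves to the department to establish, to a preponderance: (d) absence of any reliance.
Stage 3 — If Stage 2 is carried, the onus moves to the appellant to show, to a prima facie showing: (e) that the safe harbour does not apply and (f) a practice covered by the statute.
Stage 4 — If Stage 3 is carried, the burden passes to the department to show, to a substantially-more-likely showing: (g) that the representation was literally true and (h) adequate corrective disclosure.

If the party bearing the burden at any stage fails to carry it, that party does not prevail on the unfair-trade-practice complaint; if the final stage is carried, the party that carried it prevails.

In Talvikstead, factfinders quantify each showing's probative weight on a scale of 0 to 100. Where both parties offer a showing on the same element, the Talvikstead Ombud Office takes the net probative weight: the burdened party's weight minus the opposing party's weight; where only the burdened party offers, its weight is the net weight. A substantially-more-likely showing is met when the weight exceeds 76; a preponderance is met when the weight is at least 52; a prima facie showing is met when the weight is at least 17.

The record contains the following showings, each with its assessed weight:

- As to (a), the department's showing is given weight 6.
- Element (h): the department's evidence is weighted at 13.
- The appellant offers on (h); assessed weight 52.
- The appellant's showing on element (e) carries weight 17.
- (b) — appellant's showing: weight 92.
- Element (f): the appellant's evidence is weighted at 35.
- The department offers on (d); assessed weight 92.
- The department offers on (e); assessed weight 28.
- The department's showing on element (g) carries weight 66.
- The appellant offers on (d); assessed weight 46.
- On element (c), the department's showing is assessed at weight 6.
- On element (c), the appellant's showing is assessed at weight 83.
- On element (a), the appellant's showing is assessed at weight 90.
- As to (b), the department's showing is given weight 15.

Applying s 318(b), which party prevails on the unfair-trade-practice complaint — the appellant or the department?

appellant

At Stage 1 the appellant must meet a substantially-more-likely showing (weight exceeds 76): on (a) the weight is 90 less the opposing 6 gives net 84, which does exceed 76, so (a) meets the standard; on (b) the weight is 92 less the opposing 15 gives net 77, which does exceed 76, so (b) meets the standard; on (c) the weight is 83 less the opposing 6 gives net 77, which does exceed 76, so (c) meets the standard.
  All elements met. The burden passes to the department.
At Stage 2 the department must meet a preponderance (weight is at least 52): on (d) the weight is 92 less the opposing 46 gives net 46, < 52, so (d) does not meet the standard.
  Stage 2 not carried; the department fails its burden.
The appellant prevails.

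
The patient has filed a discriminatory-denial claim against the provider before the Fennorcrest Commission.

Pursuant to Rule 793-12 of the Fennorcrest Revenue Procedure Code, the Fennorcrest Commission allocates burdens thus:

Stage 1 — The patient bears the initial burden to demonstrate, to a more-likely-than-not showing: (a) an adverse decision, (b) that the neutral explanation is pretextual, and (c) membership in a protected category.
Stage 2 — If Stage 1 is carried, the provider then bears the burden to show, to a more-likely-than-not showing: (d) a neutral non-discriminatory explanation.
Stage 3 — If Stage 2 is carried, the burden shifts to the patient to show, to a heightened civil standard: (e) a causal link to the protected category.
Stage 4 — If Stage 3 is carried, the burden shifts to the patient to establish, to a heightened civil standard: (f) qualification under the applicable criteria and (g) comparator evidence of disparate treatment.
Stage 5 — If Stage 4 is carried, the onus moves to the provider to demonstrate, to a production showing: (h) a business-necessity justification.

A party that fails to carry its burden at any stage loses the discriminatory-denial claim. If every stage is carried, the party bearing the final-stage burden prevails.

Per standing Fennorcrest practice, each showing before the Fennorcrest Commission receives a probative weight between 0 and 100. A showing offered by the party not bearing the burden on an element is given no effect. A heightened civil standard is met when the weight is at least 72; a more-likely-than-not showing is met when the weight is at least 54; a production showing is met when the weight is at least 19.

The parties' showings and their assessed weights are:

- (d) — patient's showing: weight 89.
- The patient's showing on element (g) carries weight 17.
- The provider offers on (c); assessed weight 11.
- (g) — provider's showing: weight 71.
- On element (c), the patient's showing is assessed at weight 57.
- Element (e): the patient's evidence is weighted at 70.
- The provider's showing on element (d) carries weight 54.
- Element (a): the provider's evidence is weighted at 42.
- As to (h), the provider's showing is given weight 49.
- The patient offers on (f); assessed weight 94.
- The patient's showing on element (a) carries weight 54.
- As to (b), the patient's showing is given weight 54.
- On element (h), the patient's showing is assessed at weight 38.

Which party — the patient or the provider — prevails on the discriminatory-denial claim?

provider

At Stage 1 the patient must meet a more-likely-than-not showing (weight is at least 54): on (a) the weight is 54 (the provider's 42 is given no effect), which does reach 54, so (a) meets the standard; on (b) the weight is 54, ≥ 54, so (b) meets the standard; on (c) the weight is 57 (the provider's 11 is given no effect), which does reach 54, so (c) meets the standard.
  The patient carries Stage 1; the provider now bears the burden.
At Stage 2 the provider must meet a more-likely-than-not showing (weight is at least 54): on (d) the weight is 54 (the patient's 89 is given no effect), ≥ 54, so (d) meets the standard.
  Stage 2 is satisfied; the onus moves to the patient.
At Stage 3 the patient must meet a heightened civil standard (weight is at least 72): on (e) the weight is 70, < 72, so (e) does not meet the standard.
  The patient does not carry Stage 3.
The provider prevails.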